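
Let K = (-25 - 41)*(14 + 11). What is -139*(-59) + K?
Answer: 6551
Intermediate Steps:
K = -1650 (K = -66*25 = -1650)
-139*(-59) + K = -139*(-59) - 1650 = 8201 - 1650 = 6551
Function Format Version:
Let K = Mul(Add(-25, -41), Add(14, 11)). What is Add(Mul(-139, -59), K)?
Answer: 6551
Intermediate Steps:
K = -1650 (K = Mul(-66, 25) = -1650)
Add(Mul(-139, -59), K) = Add(Mul(-139, -59), -1650) = Add(8201, -1650) = 6551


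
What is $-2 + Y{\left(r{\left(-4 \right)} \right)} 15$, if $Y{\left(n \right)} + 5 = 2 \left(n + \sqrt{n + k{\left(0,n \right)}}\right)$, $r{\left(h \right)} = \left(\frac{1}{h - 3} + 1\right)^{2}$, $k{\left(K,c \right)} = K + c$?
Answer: $- \frac{2693}{49} + \frac{180 \sqrt{2}}{7} \approx -18.594$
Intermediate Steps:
$r{\left(h \right)} = \left(1 + \frac{1}{-3 + h}\right)^{2}$ ($r{\left(h \right)} = \left(\frac{1}{-3 + h} + 1\right)^{2} = \left(1 + \frac{1}{-3 + h}\right)^{2}$)
$Y{\left(n \right)} = -5 + 2 n + 2 \sqrt{2} \sqrt{n}$ ($Y{\left(n \right)} = -5 + 2 \left(n + \sqrt{n + \left(0 + n\right)}\right) = -5 + 2 \left(n + \sqrt{n + n}\right) = -5 + 2 \left(n + \sqrt{2 n}\right) = -5 + 2 \left(n + \sqrt{2} \sqrt{n}\right) = -5 + \left(2 n + 2 \sqrt{2} \sqrt{n}\right) = -5 + 2 n + 2 \sqrt{2} \sqrt{n}$)
$-2 + Y{\left(r{\left(-4 \right)} \right)} 15 = -2 + \left(-5 + 2 \frac{\left(-2 - 4\right)^{2}}{\left(-3 - 4\right)^{2}} + 2 \sqrt{2} \sqrt{\frac{\left(-2 - 4\right)^{2}}{\left(-3 - 4\right)^{2}}}\right) 15 = -2 + \left(-5 + 2 \frac{\left(-6\right)^{2}}{49} + 2 \sqrt{2} \sqrt{\frac{\left(-6\right)^{2}}{49}}\right) 15 = -2 + \left(-5 + 2 \cdot \frac{1}{49} \cdot 36 + 2 \sqrt{2} \sqrt{\frac{1}{49} \cdot 36}\right) 15 = -2 + \left(-5 + 2 \cdot \frac{36}{49} + 2 \sqrt{2} \sqrt{\frac{36}{49}}\right) 15 = -2 + \left(-5 + \frac{72}{49} + 2 \sqrt{2} \cdot \frac{6}{7}\right) 15 = -2 + \left(-5 + \frac{72}{49} + \frac{12 \sqrt{2}}{7}\right) 15 = -2 + \left(- \frac{173}{49} + \frac{12 \sqrt{2}}{7}\right) 15 = -2 - \left(\frac{2595}{49} - \frac{180 \sqrt{2}}{7}\right) = - \frac{2693}{49} + \frac{180 \sqrt{2}}{7}$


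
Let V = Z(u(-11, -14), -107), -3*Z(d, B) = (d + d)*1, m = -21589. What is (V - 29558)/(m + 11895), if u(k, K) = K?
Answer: 44323/14541 ≈ 3.0481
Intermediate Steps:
Z(d, B) = -2*d/3 (Z(d, B) = -(d + d)/3 = -2*d/3)
V = 28/3 (V = -⅔*(-14) = 28/3 ≈ 9.3333)
(V - 29558)/(m + 11895) = (28/3 - 29558)/(-21589 + 11895) = -88646/3/(-9694) = -88646/3*(-1/9694) = 44323/14541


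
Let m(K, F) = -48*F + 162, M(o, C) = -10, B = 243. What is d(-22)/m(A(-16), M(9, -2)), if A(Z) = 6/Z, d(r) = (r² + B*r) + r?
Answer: -814/107 ≈ -7.6075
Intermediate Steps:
d(r) = r² + 244*r (d(r) = (r² + 243*r) + r = r² + 244*r)
m(K, F) = 162 - 48*F
d(-22)/m(A(-16), M(9, -2)) = (-22*(244 - 22))/(162 - 48*(-10)) = (-22*222)/(162 + 480) = -4884/642 = -4884*1/642 = -814/107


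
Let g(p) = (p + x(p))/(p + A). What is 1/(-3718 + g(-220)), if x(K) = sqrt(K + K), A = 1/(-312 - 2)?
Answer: -268760758823/998983745092914 + 3615239*I*sqrt(110)/5494410598011027 ≈ -0.00026903 + 6.901e-9*I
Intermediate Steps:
A = -1/314 (A = 1/(-314) = -1/314 ≈ -0.0031847)
x(K) = sqrt(2)*sqrt(K) (x(K) = sqrt(2*K) = sqrt(2)*sqrt(K))
g(p) = (p + sqrt(2)*sqrt(p))/(-1/314 + p) (g(p) = (p + sqrt(2)*sqrt(p))/(p - 1/314) = (p + sqrt(2)*sqrt(p))/(-1/314 + p))
1/(-3718 + g(-220)) = 1/(-3718 + 314*(-220 + sqrt(2)*sqrt(-220))/(-1 + 314*(-220))) = 1/(-3718 + 314*(-220 + sqrt(2)*(2*I*sqrt(55)))/(-1 - 69080)) = 1/(-3718 + 314*(-220 + 2*I*sqrt(110))/(-69081)) = 1/(-3718 + 314*(-1/69081)*(-220 + 2*I*sqrt(110))) = 1/(-3718 + (69080/69081 - 628*I*sqrt(110)/69081)) = 1/(-256774078/69081 - 628*I*sqrt(110)/69081)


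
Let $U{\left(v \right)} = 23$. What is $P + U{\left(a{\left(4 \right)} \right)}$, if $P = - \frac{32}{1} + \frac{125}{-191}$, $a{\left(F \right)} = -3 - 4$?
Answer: $- \frac{1844}{191} \approx -9.6544$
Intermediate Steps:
$a{\left(F \right)} = -7$
$P = - \frac{6237}{191}$ ($P = \left(-32\right) 1 + 125 \left(- \frac{1}{191}\right) = -32 - \frac{125}{191} = - \frac{6237}{191} \approx -32.654$)
$P + U{\left(a{\left(4 \right)} \right)} = - \frac{6237}{191} + 23 = - \frac{1844}{191}$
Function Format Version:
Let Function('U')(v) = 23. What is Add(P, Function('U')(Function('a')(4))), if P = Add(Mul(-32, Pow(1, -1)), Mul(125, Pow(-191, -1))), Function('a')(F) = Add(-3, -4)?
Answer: Rational(-1844, 191) ≈ -9.6544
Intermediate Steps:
Function('a')(F) = -7
P = Rational(-6237, 191) (P = Add(Mul(-32, 1), Mul(125, Rational(-1, 191))) = Add(-32, Rational(-125, 191)) = Rational(-6237, 191) ≈ -32.654)
Add(P, Function('U')(Function('a')(4))) = Add(Rational(-6237, 191), 23) = Rational(-1844, 191)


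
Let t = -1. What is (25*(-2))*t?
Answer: 50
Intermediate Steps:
(25*(-2))*t = (25*(-2))*(-1) = -50*(-1) = 50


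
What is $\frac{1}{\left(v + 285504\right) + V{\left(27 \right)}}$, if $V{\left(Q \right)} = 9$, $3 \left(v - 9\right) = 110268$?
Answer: $\frac{1}{322278} \approx 3.1029 \cdot 10^{-6}$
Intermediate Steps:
$v = 36765$ ($v = 9 + \frac{1}{3} \cdot 110268 = 9 + 36756 = 36765$)
$\frac{1}{\left(v + 285504\right) + V{\left(27 \right)}} = \frac{1}{\left(36765 + 285504\right) + 9} = \frac{1}{322269 + 9} = \frac{1}{322278}$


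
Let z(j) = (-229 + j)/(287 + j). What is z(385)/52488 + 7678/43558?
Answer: 11284363319/64015624512 ≈ 0.17628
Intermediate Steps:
z(j) = (-229 + j)/(287 + j)
z(385)/52488 + 7678/43558 = ((-229 + 385)/(287 + 385))/52488 + 7678/43558 = (156/672)*(1/52488) + 7678*(1/43558) = ((1/672)*156)*(1/52488) + 3839/21779 = (13/56)*(1/52488) + 3839/21779 = 13/2939328 + 3839/21779 = 11284363319/64015624512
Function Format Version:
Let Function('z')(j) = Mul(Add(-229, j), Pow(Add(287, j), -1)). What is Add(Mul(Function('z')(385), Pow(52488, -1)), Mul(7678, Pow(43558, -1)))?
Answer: Rational(11284363319, 64015624512) ≈ 0.17628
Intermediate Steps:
Function('z')(j) = Mul(Pow(Add(287, j), -1), Add(-229, j))
Add(Mul(Function('z')(385), Pow(52488, -1)), Mul(7678, Pow(43558, -1))) = Add(Mul(Mul(Pow(Add(287, 385), -1), Add(-229, 385)), Pow(52488, -1)), Mul(7678, Pow(43558, -1))) = Add(Mul(Mul(Pow(672, -1), 156), Rational(1, 52488)), Mul(7678, Rational(1, 43558))) = Add(Mul(Mul(Rational(1, 672), 156), Rational(1, 52488)), Rational(3839, 21779)) = Add(Mul(Rational(13, 56), Rational(1, 52488)), Rational(3839, 21779)) = Add(Rational(13, 2939328), Rational(3839, 21779)) = Rational(11284363319, 64015624512)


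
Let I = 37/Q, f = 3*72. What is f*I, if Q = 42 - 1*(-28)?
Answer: 3996/35 ≈ 114.17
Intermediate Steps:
Q = 70 (Q = 42 + 28 = 70)
f = 216
I = 37/70 ≈ 0.52857
f*I = 216*(37/70) = 3996/35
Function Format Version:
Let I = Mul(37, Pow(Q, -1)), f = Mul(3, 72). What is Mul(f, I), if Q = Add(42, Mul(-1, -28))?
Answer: Rational(3996, 35) ≈ 114.17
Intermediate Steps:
Q = 70 (Q = Add(42, 28) = 70)
f = 216
I = Rational(37, 70) (I = Mul(37, Pow(70, -1)) = Mul(37, Rational(1, 70)) = Rational(37, 70) ≈ 0.52857)
Mul(f, I) = Mul(216, Rational(37, 70)) = Rational(3996, 35)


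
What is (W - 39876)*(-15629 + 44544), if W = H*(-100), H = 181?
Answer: -1676376040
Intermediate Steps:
W = -18100 (W = 181*(-100) = -18100)
(W - 39876)*(-15629 + 44544) = (-18100 - 39876)*(-15629 + 44544) = -57976*28915 = -1676376040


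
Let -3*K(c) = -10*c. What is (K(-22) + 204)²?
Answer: 153664/9 ≈ 17074.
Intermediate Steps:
K(c) = 10*c/3 (K(c) = -(-10)*c/3 = 10*c/3)
(K(-22) + 204)² = ((10/3)*(-22) + 204)² = (-220/3 + 204)² = (392/3)² = 153664/9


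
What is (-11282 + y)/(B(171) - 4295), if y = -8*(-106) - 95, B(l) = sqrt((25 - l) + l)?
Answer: 10529/4290 ≈ 2.4543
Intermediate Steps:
B(l) = 5 (B(l) = sqrt(25) = 5)
y = 753 (y = 848 - 95 = 753)
(-11282 + y)/(B(171) - 4295) = (-11282 + 753)/(5 - 4295) = -10529/(-4290) = -10529*(-1/4290) = 10529/4290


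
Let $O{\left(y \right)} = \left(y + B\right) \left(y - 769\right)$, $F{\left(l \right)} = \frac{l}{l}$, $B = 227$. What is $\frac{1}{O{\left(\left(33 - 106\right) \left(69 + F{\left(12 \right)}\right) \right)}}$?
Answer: $\frac{1}{28707157} \approx 3.4834 \cdot 10^{-8}$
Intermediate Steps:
$F{\left(l \right)} = 1$
$O{\left(y \right)} = \left(-769 + y\right) \left(227 + y\right)$ ($O{\left(y \right)} = \left(y + 227\right) \left(y - 769\right) = \left(227 + y\right) \left(-769 + y\right) = \left(-769 + y\right) \left(227 + y\right)$)
$\frac{1}{O{\left(\left(33 - 106\right) \left(69 + F{\left(12 \right)}\right) \right)}} = \frac{1}{-174563 + \left(\left(33 - 106\right) \left(69 + 1\right)\right)^{2} - 542 \left(33 - 106\right) \left(69 + 1\right)} = \frac{1}{-174563 + \left(\left(-73\right) 70\right)^{2} - 542 \left(\left(-73\right) 70\right)} = \frac{1}{-174563 + \left(-5110\right)^{2} - -2769620} = \frac{1}{-174563 + 26112100 + 2769620} = \frac{1}{28707157}$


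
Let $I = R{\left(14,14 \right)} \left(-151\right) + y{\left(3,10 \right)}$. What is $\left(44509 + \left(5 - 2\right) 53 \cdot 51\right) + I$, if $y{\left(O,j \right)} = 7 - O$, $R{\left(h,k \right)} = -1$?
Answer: $52773$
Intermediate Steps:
$I = 155$ ($I = \left(-1\right) \left(-151\right) + \left(7 - 3\right) = 151 + \left(7 - 3\right) = 151 + 4 = 155$)
$\left(44509 + \left(5 - 2\right) 53 \cdot 51\right) + I = \left(44509 + \left(5 - 2\right) 53 \cdot 51\right) + 155 = \left(44509 + 3 \cdot 53 \cdot 51\right) + 155 = \left(44509 + 159 \cdot 51\right) + 155 = \left(44509 + 8109\right) + 155 = 52618 + 155 = 52773$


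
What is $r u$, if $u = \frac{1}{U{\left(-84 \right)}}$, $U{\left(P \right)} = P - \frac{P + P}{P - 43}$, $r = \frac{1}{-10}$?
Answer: $\frac{127}{108360} \approx 0.001172$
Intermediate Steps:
$r = - \frac{1}{10} \approx -0.1$
$U{\left(P \right)} = P - \frac{2 P}{-43 + P}$
$u = - \frac{127}{10836}$ ($u = \frac{1}{\left(-84\right) \frac{1}{-43 - 84} \left(-45 - 84\right)} = \frac{1}{\left(-84\right) \frac{1}{-127} \left(-129\right)} = \frac{1}{\left(-84\right) \left(- \frac{1}{127}\right) \left(-129\right)} = \frac{1}{- \frac{10836}{127}} = - \frac{127}{10836} \approx -0.01172$)
$r u = \left(- \frac{1}{10}\right) \left(- \frac{127}{10836}\right) = \frac{127}{108360}$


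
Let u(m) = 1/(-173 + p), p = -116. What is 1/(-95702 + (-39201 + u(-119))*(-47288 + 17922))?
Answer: 289/332662399062 ≈ 8.6875e-10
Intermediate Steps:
u(m) = -1/289 (u(m) = 1/(-173 - 116) = 1/(-289) = -1/289)
1/(-95702 + (-39201 + u(-119))*(-47288 + 17922)) = 1/(-95702 + (-39201 - 1/289)*(-47288 + 17922)) = 1/(-95702 - 11329090/289*(-29366)) = 1/(-95702 + 332690056940/289) = 1/(332662399062/289) = 289/332662399062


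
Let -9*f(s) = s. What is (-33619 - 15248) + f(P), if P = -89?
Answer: -439714/9 ≈ -48857.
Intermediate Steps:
f(s) = -s/9
(-33619 - 15248) + f(P) = (-33619 - 15248) - ⅑*(-89) = -48867 + 89/9 = -439714/9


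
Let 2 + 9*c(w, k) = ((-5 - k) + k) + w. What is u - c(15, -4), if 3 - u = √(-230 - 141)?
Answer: 19/9 - I*√371 ≈ 2.1111 - 19.261*I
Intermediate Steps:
u = 3 - I*√371 (u = 3 - √(-230 - 141) = 3 - √(-371) = 3 - I*√371 ≈ 3.0 - 19.261*I)
c(w, k) = -7/9 + w/9 (c(w, k) = -2/9 + (((-5 - k) + k) + w)/9 = -2/9 + (-5 + w)/9 = -2/9 + (-5/9 + w/9) = -7/9 + w/9)
u - c(15, -4) = (3 - I*√371) - (-7/9 + (⅑)*15) = (3 - I*√371) - (-7/9 + 5/3) = (3 - I*√371) - 1*8/9 = (3 - I*√371) - 8/9 = 19/9 - I*√371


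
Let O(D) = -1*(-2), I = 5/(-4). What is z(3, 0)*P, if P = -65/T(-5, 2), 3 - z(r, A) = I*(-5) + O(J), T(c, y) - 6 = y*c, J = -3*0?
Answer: -1365/16 ≈ -85.313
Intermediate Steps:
I = -5/4 (I = 5*(-¼) = -5/4 ≈ -1.2500)
J = 0
T(c, y) = 6 + c*y (T(c, y) = 6 + y*c = 6 + c*y)
O(D) = 2
z(r, A) = -21/4 (z(r, A) = 3 - (-5/4*(-5) + 2) = 3 - (25/4 + 2) = 3 - 1*33/4 = 3 - 33/4 = -21/4)
P = 65/4 (P = -65/(6 - 5*2) = -65/(6 - 10) = -65/(-4) = -65*(-¼) = 65/4 ≈ 16.250)
z(3, 0)*P = -21/4*65/4 = -1365/16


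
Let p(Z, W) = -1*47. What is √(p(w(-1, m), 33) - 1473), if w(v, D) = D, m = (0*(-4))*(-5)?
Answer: 4*I*√95 ≈ 38.987*I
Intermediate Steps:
m = 0 (m = 0*(-5) = 0)
p(Z, W) = -47
√(p(w(-1, m), 33) - 1473) = √(-47 - 1473) = √(-1520) = 4*I*√95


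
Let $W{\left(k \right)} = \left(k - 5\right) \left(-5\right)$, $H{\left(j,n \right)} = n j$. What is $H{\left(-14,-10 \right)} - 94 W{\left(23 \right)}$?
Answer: $8600$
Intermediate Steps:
$H{\left(j,n \right)} = j n$
$W{\left(k \right)} = 25 - 5 k$ ($W{\left(k \right)} = \left(-5 + k\right) \left(-5\right) = 25 - 5 k$)
$H{\left(-14,-10 \right)} - 94 W{\left(23 \right)} = \left(-14\right) \left(-10\right) - 94 \left(25 - 115\right) = 140 - 94 \left(25 - 115\right) = 140 - -8460 = 140 + 8460 = 8600$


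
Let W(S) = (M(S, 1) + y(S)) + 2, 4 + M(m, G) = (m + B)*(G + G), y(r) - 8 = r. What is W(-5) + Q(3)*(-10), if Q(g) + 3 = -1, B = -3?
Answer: 25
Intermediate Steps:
Q(g) = -4 (Q(g) = -3 - 1 = -4)
y(r) = 8 + r
M(m, G) = -4 + 2*G*(-3 + m) (M(m, G) = -4 + (m - 3)*(G + G) = -4 + (-3 + m)*(2*G) = -4 + 2*G*(-3 + m))
W(S) = 3*S (W(S) = ((-4 - 6*1 + 2*1*S) + (8 + S)) + 2 = ((-4 - 6 + 2*S) + (8 + S)) + 2 = ((-10 + 2*S) + (8 + S)) + 2 = (-2 + 3*S) + 2 = 3*S)
W(-5) + Q(3)*(-10) = 3*(-5) - 4*(-10) = -15 + 40 = 25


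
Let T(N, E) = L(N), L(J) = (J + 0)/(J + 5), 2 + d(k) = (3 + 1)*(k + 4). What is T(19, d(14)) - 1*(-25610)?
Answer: 614659/24 ≈ 25611.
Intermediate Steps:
d(k) = 14 + 4*k (d(k) = -2 + (3 + 1)*(k + 4) = -2 + 4*(4 + k) = -2 + (16 + 4*k) = 14 + 4*k)
L(J) = J/(5 + J)
T(N, E) = N/(5 + N)
T(19, d(14)) - 1*(-25610) = 19/(5 + 19) - 1*(-25610) = 19/24 + 25610 = 614659/24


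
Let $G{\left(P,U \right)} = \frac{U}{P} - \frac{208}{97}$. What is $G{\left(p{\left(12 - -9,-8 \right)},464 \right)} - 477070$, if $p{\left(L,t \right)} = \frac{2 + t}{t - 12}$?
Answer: $- \frac{138377914}{291} \approx -4.7553 \cdot 10^{5}$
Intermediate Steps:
$p{\left(L,t \right)} = \frac{2 + t}{-12 + t}$
$G{\left(P,U \right)} = - \frac{208}{97} + \frac{U}{P}$ ($G{\left(P,U \right)} = \frac{U}{P} - \frac{208}{97} = - \frac{208}{97} + \frac{U}{P}$)
$G{\left(p{\left(12 - -9,-8 \right)},464 \right)} - 477070 = \left(- \frac{208}{97} + \frac{464}{\frac{1}{-12 - 8} \left(2 - 8\right)}\right) - 477070 = \left(- \frac{208}{97} + \frac{464}{\frac{1}{-20} \left(-6\right)}\right) - 477070 = \left(- \frac{208}{97} + \frac{464}{\left(- \frac{1}{20}\right) \left(-6\right)}\right) - 477070 = \left(- \frac{208}{97} + \frac{464}{\frac{3}{10}}\right) - 477070 = \left(- \frac{208}{97} + 464 \cdot \frac{10}{3}\right) - 477070 = \left(- \frac{208}{97} + \frac{4640}{3}\right) - 477070 = \frac{449456}{291} - 477070 = - \frac{138377914}{291}$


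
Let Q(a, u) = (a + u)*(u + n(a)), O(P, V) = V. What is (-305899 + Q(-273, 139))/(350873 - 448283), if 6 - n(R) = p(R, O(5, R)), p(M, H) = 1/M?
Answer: 88814951/26592930 ≈ 3.3398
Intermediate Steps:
n(R) = 6 - 1/R
Q(a, u) = (a + u)*(6 + u - 1/a) (Q(a, u) = (a + u)*(u + (6 - 1/a)) = (a + u)*(6 + u - 1/a))
(-305899 + Q(-273, 139))/(350873 - 448283) = (-305899 + (-1 + 139² + 6*(-273) + 6*139 - 273*139 - 1*139/(-273)))/(350873 - 448283) = (-305899 + (-1 + 19321 - 1638 + 834 - 37947 - 1*139*(-1/273)))/(-97410) = (-305899 + (-1 + 19321 - 1638 + 834 - 37947 + 139/273))*(-1/97410) = (-305899 - 5304524/273)*(-1/97410) = -88814951/273*(-1/97410) = 88814951/26592930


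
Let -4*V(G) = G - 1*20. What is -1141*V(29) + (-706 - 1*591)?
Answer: 5081/4 ≈ 1270.3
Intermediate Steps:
V(G) = 5 - G/4 (V(G) = -(G - 1*20)/4 = -(G - 20)/4 = -(-20 + G)/4 = 5 - G/4)
-1141*V(29) + (-706 - 1*591) = -1141*(5 - ¼*29) + (-706 - 1*591) = -1141*(5 - 29/4) + (-706 - 591) = -1141*(-9/4) - 1297 = 10269/4 - 1297 = 5081/4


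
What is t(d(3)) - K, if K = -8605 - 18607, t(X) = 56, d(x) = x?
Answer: 27268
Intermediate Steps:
K = -27212
t(d(3)) - K = 56 - 1*(-27212) = 56 + 27212 = 27268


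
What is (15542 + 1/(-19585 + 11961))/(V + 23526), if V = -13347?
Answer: 118492207/77604696 ≈ 1.5269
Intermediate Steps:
(15542 + 1/(-19585 + 11961))/(V + 23526) = (15542 + 1/(-19585 + 11961))/(-13347 + 23526) = (15542 + 1/(-7624))/10179 = (15542 - 1/7624)*(1/10179) = (118492207/7624)*(1/10179) = 118492207/77604696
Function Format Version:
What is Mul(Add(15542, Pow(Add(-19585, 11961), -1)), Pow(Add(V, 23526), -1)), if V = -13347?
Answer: Rational(118492207, 77604696) ≈ 1.5269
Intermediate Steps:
Mul(Add(15542, Pow(Add(-19585, 11961), -1)), Pow(Add(V, 23526), -1)) = Mul(Add(15542, Pow(Add(-19585, 11961), -1)), Pow(Add(-13347, 23526), -1)) = Mul(Add(15542, Pow(-7624, -1)), Pow(10179, -1)) = Mul(Add(15542, Rational(-1, 7624)), Rational(1, 10179)) = Mul(Rational(118492207, 7624), Rational(1, 10179)) = Rational(118492207, 77604696)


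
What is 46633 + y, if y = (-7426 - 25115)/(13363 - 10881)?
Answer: 115710565/2482 ≈ 46620.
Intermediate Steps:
y = -32541/2482 ≈ -13.111
46633 + y = 46633 - 32541/2482 = 115710565/2482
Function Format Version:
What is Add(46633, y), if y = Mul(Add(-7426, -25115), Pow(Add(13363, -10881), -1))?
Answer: Rational(115710565, 2482) ≈ 46620.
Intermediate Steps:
y = Rational(-32541, 2482) (y = Mul(-32541, Pow(2482, -1)) = Mul(-32541, Rational(1, 2482)) = Rational(-32541, 2482) ≈ -13.111)
Add(46633, y) = Add(46633, Rational(-32541, 2482)) = Rational(115710565, 2482)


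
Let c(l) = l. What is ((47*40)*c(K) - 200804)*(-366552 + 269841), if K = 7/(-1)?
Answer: 20692672404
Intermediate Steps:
K = -7 (K = 7*(-1) = -7)
((47*40)*c(K) - 200804)*(-366552 + 269841) = ((47*40)*(-7) - 200804)*(-366552 + 269841) = (1880*(-7) - 200804)*(-96711) = (-13160 - 200804)*(-96711) = -213964*(-96711) = 20692672404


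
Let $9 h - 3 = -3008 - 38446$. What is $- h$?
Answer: $\frac{13817}{3} \approx 4605.7$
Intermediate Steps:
$h = - \frac{13817}{3}$ ($h = \frac{1}{3} + \frac{-3008 - 38446}{9} = \frac{1}{3} + \frac{1}{9} \left(-41454\right) = \frac{1}{3} - 4606 = - \frac{13817}{3} \approx -4605.7$)
$- h = \left(-1\right) \left(- \frac{13817}{3}\right) = \frac{13817}{3}$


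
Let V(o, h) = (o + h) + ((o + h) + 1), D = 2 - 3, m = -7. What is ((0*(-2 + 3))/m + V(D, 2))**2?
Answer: 9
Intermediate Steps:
D = -1
V(o, h) = 1 + 2*h + 2*o (V(o, h) = (h + o) + ((h + o) + 1) = (h + o) + (1 + h + o) = 1 + 2*h + 2*o)
((0*(-2 + 3))/m + V(D, 2))**2 = ((0*(-2 + 3))/(-7) + (1 + 2*2 + 2*(-1)))**2 = ((0*1)*(-1/7) + (1 + 4 - 2))**2 = (0*(-1/7) + 3)**2 = (0 + 3)**2 = 3**2 = 9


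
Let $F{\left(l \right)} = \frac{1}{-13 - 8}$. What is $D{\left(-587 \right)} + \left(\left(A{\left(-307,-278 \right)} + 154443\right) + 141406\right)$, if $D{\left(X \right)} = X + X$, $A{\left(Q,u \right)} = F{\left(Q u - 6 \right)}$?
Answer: $\frac{6188174}{21} \approx 2.9468 \cdot 10^{5}$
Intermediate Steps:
$F{\left(l \right)} = - \frac{1}{21}$ ($F{\left(l \right)} = \frac{1}{-21} = - \frac{1}{21}$)
$A{\left(Q,u \right)} = - \frac{1}{21}$
$D{\left(X \right)} = 2 X$
$D{\left(-587 \right)} + \left(\left(A{\left(-307,-278 \right)} + 154443\right) + 141406\right) = 2 \left(-587\right) + \left(\left(- \frac{1}{21} + 154443\right) + 141406\right) = -1174 + \left(\frac{3243302}{21} + 141406\right) = -1174 + \frac{6212828}{21} = \frac{6188174}{21}$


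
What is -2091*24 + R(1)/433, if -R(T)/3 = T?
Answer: -21729675/433 ≈ -50184.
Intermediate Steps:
R(T) = -3*T
-2091*24 + R(1)/433 = -2091*24 - 3*1/433 = -123*408 - 3*1/433 = -50184 - 3/433 = -21729675/433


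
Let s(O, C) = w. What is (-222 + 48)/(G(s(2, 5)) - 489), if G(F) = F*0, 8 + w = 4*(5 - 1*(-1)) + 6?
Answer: 58/163 ≈ 0.35583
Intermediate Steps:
w = 22 (w = -8 + (4*(5 - 1*(-1)) + 6) = -8 + (4*(5 + 1) + 6) = -8 + (4*6 + 6) = -8 + (24 + 6) = -8 + 30 = 22)
s(O, C) = 22
G(F) = 0
(-222 + 48)/(G(s(2, 5)) - 489) = (-222 + 48)/(0 - 489) = -174/(-489) = -174*(-1/489) = 58/163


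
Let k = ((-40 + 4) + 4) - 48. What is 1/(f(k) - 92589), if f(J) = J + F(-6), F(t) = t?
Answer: -1/92675 ≈ -1.0790e-5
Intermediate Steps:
k = -80 (k = (-36 + 4) - 48 = -32 - 48 = -80)
f(J) = -6 + J (f(J) = J - 6 = -6 + J)
1/(f(k) - 92589) = 1/((-6 - 80) - 92589) = 1/(-86 - 92589) = 1/(-92675) = -1/92675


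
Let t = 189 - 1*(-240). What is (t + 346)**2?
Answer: 600625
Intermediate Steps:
t = 429 (t = 189 + 240 = 429)
(t + 346)**2 = (429 + 346)**2 = 775**2 = 600625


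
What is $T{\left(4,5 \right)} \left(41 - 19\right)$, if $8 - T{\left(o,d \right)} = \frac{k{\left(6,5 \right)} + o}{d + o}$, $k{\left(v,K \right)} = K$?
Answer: $154$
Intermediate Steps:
$T{\left(o,d \right)} = 8 - \frac{5 + o}{d + o}$
$T{\left(4,5 \right)} \left(41 - 19\right) = \frac{-5 + 7 \cdot 4 + 8 \cdot 5}{5 + 4} \left(41 - 19\right) = \frac{-5 + 28 + 40}{9} \left(41 - 19\right) = \frac{1}{9} \cdot 63 \cdot 22 = 7 \cdot 22 = 154$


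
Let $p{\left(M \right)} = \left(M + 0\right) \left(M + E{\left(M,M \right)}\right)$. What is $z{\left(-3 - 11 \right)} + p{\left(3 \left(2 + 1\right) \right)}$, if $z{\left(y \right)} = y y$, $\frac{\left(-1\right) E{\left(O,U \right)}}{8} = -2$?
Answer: $421$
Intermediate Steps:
$E{\left(O,U \right)} = 16$ ($E{\left(O,U \right)} = \left(-8\right) \left(-2\right) = 16$)
$p{\left(M \right)} = M \left(16 + M\right)$ ($p{\left(M \right)} = \left(M + 0\right) \left(M + 16\right) = M \left(16 + M\right)$)
$z{\left(y \right)} = y^{2}$
$z{\left(-3 - 11 \right)} + p{\left(3 \left(2 + 1\right) \right)} = \left(-3 - 11\right)^{2} + 3 \left(2 + 1\right) \left(16 + 3 \left(2 + 1\right)\right) = \left(-14\right)^{2} + 3 \cdot 3 \left(16 + 3 \cdot 3\right) = 196 + 9 \left(16 + 9\right) = 196 + 9 \cdot 25 = 196 + 225 = 421$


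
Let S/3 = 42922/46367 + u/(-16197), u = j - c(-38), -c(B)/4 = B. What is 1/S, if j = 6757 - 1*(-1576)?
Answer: 250335433/315879207 ≈ 0.79250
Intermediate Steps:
c(B) = -4*B
j = 8333 (j = 6757 + 1576 = 8333)
u = 8181 (u = 8333 - (-4)*(-38) = 8333 - 1*152 = 8333 - 152 = 8181)
S = 315879207/250335433 (S = 3*(42922/46367 + 8181/(-16197)) = 3*(42922*(1/46367) + 8181*(-1/16197)) = 3*(42922/46367 - 2727/5399) = 3*(105293069/250335433) = 315879207/250335433 ≈ 1.2618)
1/S = 1/(315879207/250335433) = 250335433/315879207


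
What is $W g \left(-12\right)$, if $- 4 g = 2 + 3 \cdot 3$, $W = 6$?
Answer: $198$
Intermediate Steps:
$g = - \frac{11}{4}$ ($g = - \frac{2 + 3 \cdot 3}{4} = - \frac{2 + 9}{4} = \left(- \frac{1}{4}\right) 11 = - \frac{11}{4} \approx -2.75$)
$W g \left(-12\right) = 6 \left(- \frac{11}{4}\right) \left(-12\right) = \left(- \frac{33}{2}\right) \left(-12\right) = 198$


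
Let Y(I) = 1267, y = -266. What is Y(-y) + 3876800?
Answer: 3878067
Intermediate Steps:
Y(-y) + 3876800 = 1267 + 3876800 = 3878067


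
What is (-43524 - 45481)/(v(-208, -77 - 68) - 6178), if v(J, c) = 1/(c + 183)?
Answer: 3382190/234763 ≈ 14.407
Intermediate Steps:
v(J, c) = 1/(183 + c)
(-43524 - 45481)/(v(-208, -77 - 68) - 6178) = (-43524 - 45481)/(1/(183 + (-77 - 68)) - 6178) = -89005/(1/(183 - 145) - 6178) = -89005/(1/38 - 6178) = -89005/(-234763/38) = -89005*(-38/234763) = 3382190/234763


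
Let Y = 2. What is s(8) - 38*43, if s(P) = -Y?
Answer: -1636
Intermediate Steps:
s(P) = -2 (s(P) = -1*2 = -2)
s(8) - 38*43 = -2 - 38*43 = -2 - 1634 = -1636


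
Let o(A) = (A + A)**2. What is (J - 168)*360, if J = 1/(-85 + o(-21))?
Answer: -101545560/1679 ≈ -60480.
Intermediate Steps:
o(A) = 4*A**2 (o(A) = (2*A)**2 = 4*A**2)
J = 1/1679 (J = 1/(-85 + 4*(-21)**2) = 1/(-85 + 4*441) = 1/(-85 + 1764) = 1/1679 ≈ 0.00059559)
(J - 168)*360 = (1/1679 - 168)*360 = -282071/1679*360 = -101545560/1679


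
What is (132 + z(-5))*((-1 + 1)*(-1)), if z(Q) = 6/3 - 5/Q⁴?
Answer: 0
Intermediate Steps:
z(Q) = 2 - 5/Q⁴ (z(Q) = 6*(⅓) - 5/Q⁴ = 2 - 5/Q⁴)
(132 + z(-5))*((-1 + 1)*(-1)) = (132 + (2 - 5/(-5)⁴))*((-1 + 1)*(-1)) = (132 + (2 - 5*1/625))*(0*(-1)) = (132 + (2 - 1/125))*0 = (132 + 249/125)*0 = (16749/125)*0 = 0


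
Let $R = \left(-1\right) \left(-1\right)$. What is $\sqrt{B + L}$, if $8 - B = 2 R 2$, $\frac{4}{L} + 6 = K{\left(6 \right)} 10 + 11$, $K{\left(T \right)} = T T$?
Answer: $\frac{2 \sqrt{133590}}{365} \approx 2.0027$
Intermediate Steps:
$R = 1$
$K{\left(T \right)} = T^{2}$
$L = \frac{4}{365}$ ($L = \frac{4}{-6 + \left(6^{2} \cdot 10 + 11\right)} = \frac{4}{-6 + \left(36 \cdot 10 + 11\right)} = \frac{4}{-6 + \left(360 + 11\right)} = \frac{4}{-6 + 371} = \frac{4}{365} \approx 0.010959$)
$B = 4$ ($B = 8 - 2 \cdot 1 \cdot 2 = 8 - 2 \cdot 2 = 8 - 4 = 4$)
$\sqrt{B + L} = \sqrt{4 + \frac{4}{365}} = \sqrt{\frac{1464}{365}} = \frac{2 \sqrt{133590}}{365}$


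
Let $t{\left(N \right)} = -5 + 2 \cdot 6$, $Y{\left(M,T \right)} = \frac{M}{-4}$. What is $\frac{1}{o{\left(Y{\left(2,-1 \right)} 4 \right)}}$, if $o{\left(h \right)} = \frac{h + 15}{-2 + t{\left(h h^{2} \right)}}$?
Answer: $\frac{5}{13} \approx 0.38462$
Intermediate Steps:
$Y{\left(M,T \right)} = - \frac{M}{4}$ ($Y{\left(M,T \right)} = M \left(- \frac{1}{4}\right) = - \frac{M}{4}$)
$t{\left(N \right)} = 7$ ($t{\left(N \right)} = -5 + 12 = 7$)
$o{\left(h \right)} = 3 + \frac{h}{5}$ ($o{\left(h \right)} = \frac{h + 15}{-2 + 7} = \frac{15 + h}{5} = \left(15 + h\right) \frac{1}{5} = 3 + \frac{h}{5}$)
$\frac{1}{o{\left(Y{\left(2,-1 \right)} 4 \right)}} = \frac{1}{3 + \frac{\left(- \frac{1}{4}\right) 2 \cdot 4}{5}} = \frac{1}{3 + \frac{\left(- \frac{1}{2}\right) 4}{5}} = \frac{1}{3 + \frac{1}{5} \left(-2\right)} = \frac{1}{3 - \frac{2}{5}} = \frac{1}{\frac{13}{5}} = \frac{5}{13}$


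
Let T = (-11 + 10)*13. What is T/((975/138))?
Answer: -46/25 ≈ -1.8400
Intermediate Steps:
T = -13 (T = -1*13 = -13)
T/((975/138)) = -13/(975/138) = -13/(975*(1/138)) = -13/325/46 = -13*46/325 = -46/25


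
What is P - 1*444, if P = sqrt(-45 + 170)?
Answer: -444 + 5*sqrt(5) ≈ -432.82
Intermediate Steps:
P = 5*sqrt(5) (P = sqrt(125) = 5*sqrt(5) ≈ 11.180)
P - 1*444 = 5*sqrt(5) - 1*444 = 5*sqrt(5) - 444 = -444 + 5*sqrt(5)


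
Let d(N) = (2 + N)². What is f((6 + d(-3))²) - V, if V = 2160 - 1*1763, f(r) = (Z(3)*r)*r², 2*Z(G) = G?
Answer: 352153/2 ≈ 1.7608e+5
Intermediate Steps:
Z(G) = G/2
f(r) = 3*r³/2 (f(r) = (((½)*3)*r)*r² = (3*r/2)*r² = 3*r³/2)
V = 397 (V = 2160 - 1763 = 397)
f((6 + d(-3))²) - V = 3*((6 + (2 - 3)²)²)³/2 - 1*397 = 3*((6 + (-1)²)²)³/2 - 397 = 3*((6 + 1)²)³/2 - 397 = 3*(7²)³/2 - 397 = (3/2)*49³ - 397 = (3/2)*117649 - 397 = 352947/2 - 397 = 352153/2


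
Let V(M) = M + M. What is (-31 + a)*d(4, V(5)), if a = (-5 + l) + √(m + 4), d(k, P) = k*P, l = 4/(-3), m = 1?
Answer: -4480/3 + 40*√5 ≈ -1403.9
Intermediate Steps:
l = -4/3 (l = 4*(-⅓) = -4/3 ≈ -1.3333)
V(M) = 2*M
d(k, P) = P*k
a = -19/3 + √5 (a = (-5 - 4/3) + √(1 + 4) = -19/3 + √5 ≈ -4.0973)
(-31 + a)*d(4, V(5)) = (-31 + (-19/3 + √5))*((2*5)*4) = (-112/3 + √5)*(10*4) = (-112/3 + √5)*40 = -4480/3 + 40*√5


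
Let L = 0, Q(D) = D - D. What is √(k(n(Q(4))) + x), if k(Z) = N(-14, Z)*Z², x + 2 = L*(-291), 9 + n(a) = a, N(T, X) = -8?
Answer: 5*I*√26 ≈ 25.495*I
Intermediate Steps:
Q(D) = 0
n(a) = -9 + a
x = -2 (x = -2 + 0*(-291) = -2 + 0 = -2)
k(Z) = -8*Z²
√(k(n(Q(4))) + x) = √(-8*(-9 + 0)² - 2) = √(-8*(-9)² - 2) = √(-8*81 - 2) = √(-648 - 2) = √(-650) = 5*I*√26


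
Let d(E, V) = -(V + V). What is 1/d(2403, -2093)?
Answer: 1/4186 ≈ 0.00023889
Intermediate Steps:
d(E, V) = -2*V
1/d(2403, -2093) = 1/(-2*(-2093)) = 1/4186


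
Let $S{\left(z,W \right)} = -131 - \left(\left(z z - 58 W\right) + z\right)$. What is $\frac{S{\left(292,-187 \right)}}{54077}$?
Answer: $- \frac{96533}{54077} \approx -1.7851$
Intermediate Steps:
$S{\left(z,W \right)} = -131 - z - z^{2} + 58 W$ ($S{\left(z,W \right)} = -131 - \left(\left(z^{2} - 58 W\right) + z\right) = -131 - \left(z + z^{2} - 58 W\right) = -131 - z - z^{2} + 58 W$)
$\frac{S{\left(292,-187 \right)}}{54077} = \frac{-131 - 292 - 292^{2} + 58 \left(-187\right)}{54077} = \left(-131 - 292 - 85264 - 10846\right) \frac{1}{54077} = \left(-96533\right) \frac{1}{54077} = - \frac{96533}{54077}$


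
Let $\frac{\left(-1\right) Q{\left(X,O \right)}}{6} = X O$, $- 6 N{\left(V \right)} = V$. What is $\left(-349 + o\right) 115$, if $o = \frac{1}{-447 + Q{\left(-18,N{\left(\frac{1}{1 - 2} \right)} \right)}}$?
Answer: $- \frac{17218030}{429} \approx -40135.0$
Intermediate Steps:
$N{\left(V \right)} = - \frac{V}{6}$
$Q{\left(X,O \right)} = - 6 O X$ ($Q{\left(X,O \right)} = - 6 X O = - 6 O X$)
$o = - \frac{1}{429}$ ($o = \frac{1}{-447 - 6 \left(- \frac{1}{6 \left(1 - 2\right)}\right) \left(-18\right)} = \frac{1}{-447 - 6 \left(- \frac{1}{6 \left(-1\right)}\right) \left(-18\right)} = \frac{1}{-447 - 6 \left(\left(- \frac{1}{6}\right) \left(-1\right)\right) \left(-18\right)} = \frac{1}{-447 - 1 \left(-18\right)} = \frac{1}{-447 + 18} = \frac{1}{-429} = - \frac{1}{429} \approx -0.002331$)
$\left(-349 + o\right) 115 = \left(-349 - \frac{1}{429}\right) 115 = \left(- \frac{149722}{429}\right) 115 = - \frac{17218030}{429}$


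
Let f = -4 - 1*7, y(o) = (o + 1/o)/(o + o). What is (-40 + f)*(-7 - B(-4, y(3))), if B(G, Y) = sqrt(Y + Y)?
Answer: 357 + 17*sqrt(10) ≈ 410.76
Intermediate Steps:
y(o) = (o + 1/o)/(2*o) (y(o) = (o + 1/o)/((2*o)) = (o + 1/o)*(1/(2*o)) = (o + 1/o)/(2*o))
f = -11 (f = -4 - 7 = -11)
B(G, Y) = sqrt(2)*sqrt(Y) (B(G, Y) = sqrt(2*Y) = sqrt(2)*sqrt(Y))
(-40 + f)*(-7 - B(-4, y(3))) = (-40 - 11)*(-7 - sqrt(2)*sqrt((1/2)*(1 + 3**2)/3**2)) = -51*(-7 - sqrt(2)*sqrt((1/2)*(1/9)*(1 + 9))) = -51*(-7 - sqrt(2)*sqrt((1/2)*(1/9)*10)) = -51*(-7 - sqrt(2)*sqrt(5/9)) = -51*(-7 - sqrt(2)*sqrt(5)/3) = -51*(-7 - sqrt(10)/3) = 357 + 17*sqrt(10)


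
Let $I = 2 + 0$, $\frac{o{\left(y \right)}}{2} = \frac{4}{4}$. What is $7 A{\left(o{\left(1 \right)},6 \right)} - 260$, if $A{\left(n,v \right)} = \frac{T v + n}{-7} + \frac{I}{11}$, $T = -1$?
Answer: $- \frac{2802}{11} \approx -254.73$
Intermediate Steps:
$o{\left(y \right)} = 2$ ($o{\left(y \right)} = 2 \cdot \frac{4}{4} = 2 \cdot 4 \cdot \frac{1}{4} = 2 \cdot 1 = 2$)
$I = 2$
$A{\left(n,v \right)} = \frac{2}{11} - \frac{n}{7} + \frac{v}{7}$ ($A{\left(n,v \right)} = \frac{- v + n}{-7} + \frac{2}{11} = \left(n - v\right) \left(- \frac{1}{7}\right) + 2 \cdot \frac{1}{11} = \left(- \frac{n}{7} + \frac{v}{7}\right) + \frac{2}{11} = \frac{2}{11} - \frac{n}{7} + \frac{v}{7}$)
$7 A{\left(o{\left(1 \right)},6 \right)} - 260 = 7 \left(\frac{2}{11} - \frac{2}{7} + \frac{1}{7} \cdot 6\right) - 260 = 7 \left(\frac{2}{11} - \frac{2}{7} + \frac{6}{7}\right) - 260 = 7 \cdot \frac{58}{77} - 260 = \frac{58}{11} - 260 = - \frac{2802}{11}$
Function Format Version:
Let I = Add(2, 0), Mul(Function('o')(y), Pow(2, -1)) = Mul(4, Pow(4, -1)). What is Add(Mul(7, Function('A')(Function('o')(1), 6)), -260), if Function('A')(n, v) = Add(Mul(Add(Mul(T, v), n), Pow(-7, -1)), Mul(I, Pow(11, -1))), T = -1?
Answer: Rational(-2802, 11) ≈ -254.73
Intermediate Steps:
Function('o')(y) = 2 (Function('o')(y) = Mul(2, Mul(4, Pow(4, -1))) = Mul(2, Mul(4, Rational(1, 4))) = Mul(2, 1) = 2)
I = 2
Function('A')(n, v) = Add(Rational(2, 11), Mul(Rational(-1, 7), n), Mul(Rational(1, 7), v)) (Function('A')(n, v) = Add(Mul(Add(Mul(-1, v), n), Pow(-7, -1)), Mul(2, Pow(11, -1))) = Add(Mul(Add(n, Mul(-1, v)), Rational(-1, 7)), Mul(2, Rational(1, 11))) = Add(Add(Mul(Rational(-1, 7), n), Mul(Rational(1, 7), v)), Rational(2, 11)) = Add(Rational(2, 11), Mul(Rational(-1, 7), n), Mul(Rational(1, 7), v)))
Add(Mul(7, Function('A')(Function('o')(1), 6)), -260) = Add(Mul(7, Add(Rational(2, 11), Mul(Rational(-1, 7), 2), Mul(Rational(1, 7), 6))), -260) = Add(Mul(7, Add(Rational(2, 11), Rational(-2, 7), Rational(6, 7))), -260) = Add(Mul(7, Rational(58, 77)), -260) = Add(Rational(58, 11), -260) = Rational(-2802, 11)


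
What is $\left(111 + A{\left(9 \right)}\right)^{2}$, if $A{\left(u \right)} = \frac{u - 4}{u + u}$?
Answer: $\frac{4012009}{324} \approx 12383.0$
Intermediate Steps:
$A{\left(u \right)} = \frac{-4 + u}{2 u}$ ($A{\left(u \right)} = \frac{u - 4}{2 u} = \left(u - 4\right) \frac{1}{2 u} = \left(-4 + u\right) \frac{1}{2 u} = \frac{-4 + u}{2 u}$)
$\left(111 + A{\left(9 \right)}\right)^{2} = \left(111 + \frac{-4 + 9}{2 \cdot 9}\right)^{2} = \left(111 + \frac{1}{2} \cdot \frac{1}{9} \cdot 5\right)^{2} = \left(111 + \frac{5}{18}\right)^{2} = \left(\frac{2003}{18}\right)^{2} = \frac{4012009}{324}$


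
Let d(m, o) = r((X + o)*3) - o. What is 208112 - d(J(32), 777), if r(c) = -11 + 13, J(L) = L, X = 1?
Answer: 208887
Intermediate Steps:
r(c) = 2
d(m, o) = 2 - o
208112 - d(J(32), 777) = 208112 - (2 - 1*777) = 208112 - (2 - 777) = 208112 - 1*(-775) = 208112 + 775 = 208887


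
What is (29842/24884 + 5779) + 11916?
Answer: 220176111/12442 ≈ 17696.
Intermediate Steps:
(29842/24884 + 5779) + 11916 = (29842*(1/24884) + 5779) + 11916 = (14921/12442 + 5779) + 11916 = 71917239/12442 + 11916 = 220176111/12442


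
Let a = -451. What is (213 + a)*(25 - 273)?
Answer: 59024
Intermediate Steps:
(213 + a)*(25 - 273) = (213 - 451)*(25 - 273) = -238*(-248) = 59024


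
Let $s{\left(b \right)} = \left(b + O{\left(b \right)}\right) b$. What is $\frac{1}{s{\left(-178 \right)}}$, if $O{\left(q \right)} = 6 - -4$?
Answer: $\frac{1}{29904} \approx 3.344 \cdot 10^{-5}$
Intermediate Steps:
$O{\left(q \right)} = 10$ ($O{\left(q \right)} = 6 + 4 = 10$)
$s{\left(b \right)} = b \left(10 + b\right)$ ($s{\left(b \right)} = \left(b + 10\right) b = \left(10 + b\right) b = b \left(10 + b\right)$)
$\frac{1}{s{\left(-178 \right)}} = \frac{1}{\left(-178\right) \left(10 - 178\right)} = \frac{1}{\left(-178\right) \left(-168\right)} = \frac{1}{29904}$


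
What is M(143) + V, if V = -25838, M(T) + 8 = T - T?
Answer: -25846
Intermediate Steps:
M(T) = -8 (M(T) = -8 + (T - T) = -8 + 0 = -8)
M(143) + V = -8 - 25838 = -25846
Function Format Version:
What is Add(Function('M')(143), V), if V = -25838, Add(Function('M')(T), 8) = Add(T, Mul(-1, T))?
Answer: -25846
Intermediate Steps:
Function('M')(T) = -8 (Function('M')(T) = Add(-8, Add(T, Mul(-1, T))) = Add(-8, 0) = -8)
Add(Function('M')(143), V) = Add(-8, -25838) = -25846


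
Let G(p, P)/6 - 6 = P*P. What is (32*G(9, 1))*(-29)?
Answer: -38976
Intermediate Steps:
G(p, P) = 36 + 6*P**2 (G(p, P) = 36 + 6*(P*P) = 36 + 6*P**2)
(32*G(9, 1))*(-29) = (32*(36 + 6*1**2))*(-29) = (32*(36 + 6*1))*(-29) = (32*(36 + 6))*(-29) = (32*42)*(-29) = 1344*(-29) = -38976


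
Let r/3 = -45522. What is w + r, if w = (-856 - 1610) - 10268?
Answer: -149300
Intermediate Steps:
r = -136566 (r = 3*(-45522) = -136566)
w = -12734 (w = -2466 - 10268 = -12734)
w + r = -12734 - 136566 = -149300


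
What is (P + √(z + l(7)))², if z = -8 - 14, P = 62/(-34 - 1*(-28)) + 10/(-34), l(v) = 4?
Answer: 246946/2601 - 1084*I*√2/17 ≈ 94.943 - 90.177*I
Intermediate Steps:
P = -542/51 (P = 62/(-34 + 28) + 10*(-1/34) = 62/(-6) - 5/17 = 62*(-⅙) - 5/17 = -31/3 - 5/17 = -542/51 ≈ -10.627)
z = -22
(P + √(z + l(7)))² = (-542/51 + √(-22 + 4))² = (-542/51 + √(-18))² = (-542/51 + 3*I*√2)²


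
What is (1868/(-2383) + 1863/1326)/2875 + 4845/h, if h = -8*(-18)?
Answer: 2445284979863/72676734000 ≈ 33.646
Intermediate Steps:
h = 144
(1868/(-2383) + 1863/1326)/2875 + 4845/h = (1868/(-2383) + 1863/1326)/2875 + 4845/144 = (1868*(-1/2383) + 1863*(1/1326))*(1/2875) + 4845*(1/144) = (-1868/2383 + 621/442)*(1/2875) + 1615/48 = (654187/1053286)*(1/2875) + 1615/48 = 654187/3028197250 + 1615/48 = 2445284979863/72676734000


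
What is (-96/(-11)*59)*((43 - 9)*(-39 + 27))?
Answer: -2310912/11 ≈ -2.1008e+5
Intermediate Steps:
(-96/(-11)*59)*((43 - 9)*(-39 + 27)) = (-96*(-1/11)*59)*(34*(-12)) = ((96/11)*59)*(-408) = (5664/11)*(-408) = -2310912/11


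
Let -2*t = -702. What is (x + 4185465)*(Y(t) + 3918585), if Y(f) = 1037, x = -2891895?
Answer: 5070305430540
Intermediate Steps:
t = 351 (t = -½*(-702) = 351)
(x + 4185465)*(Y(t) + 3918585) = (-2891895 + 4185465)*(1037 + 3918585) = 1293570*3919622 = 5070305430540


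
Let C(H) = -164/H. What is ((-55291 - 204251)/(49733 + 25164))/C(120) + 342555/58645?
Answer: 301707046587/36017143433 ≈ 8.3768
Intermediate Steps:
((-55291 - 204251)/(49733 + 25164))/C(120) + 342555/58645 = ((-55291 - 204251)/(49733 + 25164))/((-164/120)) + 342555/58645 = (-259542/74897)/((-164*1/120)) + 342555*(1/58645) = (-259542*1/74897)/(-41/30) + 68511/11729 = -259542/74897*(-30/41) + 68511/11729 = 7786260/3070777 + 68511/11729 = 301707046587/36017143433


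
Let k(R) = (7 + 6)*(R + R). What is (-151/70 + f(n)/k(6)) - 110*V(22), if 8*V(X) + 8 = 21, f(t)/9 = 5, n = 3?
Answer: -164363/910 ≈ -180.62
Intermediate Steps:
k(R) = 26*R (k(R) = 13*(2*R) = 26*R)
f(t) = 45 (f(t) = 9*5 = 45)
V(X) = 13/8 (V(X) = -1 + (⅛)*21 = -1 + 21/8 = 13/8)
(-151/70 + f(n)/k(6)) - 110*V(22) = (-151/70 + 45/((26*6))) - 110*13/8 = (-151*1/70 + 45/156) - 715/4 = (-151/70 + 45*(1/156)) - 715/4 = (-151/70 + 15/52) - 715/4 = -3401/1820 - 715/4 = -164363/910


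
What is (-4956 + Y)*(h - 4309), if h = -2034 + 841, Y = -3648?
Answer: 47339208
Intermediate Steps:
h = -1193
(-4956 + Y)*(h - 4309) = (-4956 - 3648)*(-1193 - 4309) = -8604*(-5502) = 47339208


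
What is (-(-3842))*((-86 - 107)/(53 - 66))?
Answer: 741506/13 ≈ 57039.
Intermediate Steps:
(-(-3842))*((-86 - 107)/(53 - 66)) = (-113*(-34))*(-193/(-13)) = 3842*(-193*(-1/13)) = 3842*(193/13) = 741506/13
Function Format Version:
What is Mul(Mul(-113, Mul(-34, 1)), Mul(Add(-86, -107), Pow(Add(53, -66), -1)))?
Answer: Rational(741506, 13) ≈ 57039.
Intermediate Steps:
Mul(Mul(-113, Mul(-34, 1)), Mul(Add(-86, -107), Pow(Add(53, -66), -1))) = Mul(Mul(-113, -34), Mul(-193, Pow(-13, -1))) = Mul(3842, Mul(-193, Rational(-1, 13))) = Mul(3842, Rational(193, 13)) = Rational(741506, 13)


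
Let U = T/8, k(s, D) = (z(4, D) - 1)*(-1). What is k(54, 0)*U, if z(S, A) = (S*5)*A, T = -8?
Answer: -1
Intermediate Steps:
z(S, A) = 5*A*S (z(S, A) = (5*S)*A = 5*A*S)
k(s, D) = 1 - 20*D (k(s, D) = (5*D*4 - 1)*(-1) = (20*D - 1)*(-1) = (-1 + 20*D)*(-1) = 1 - 20*D)
U = -1 (U = -8/8 = -8*⅛ = -1)
k(54, 0)*U = (1 - 20*0)*(-1) = (1 + 0)*(-1) = 1*(-1) = -1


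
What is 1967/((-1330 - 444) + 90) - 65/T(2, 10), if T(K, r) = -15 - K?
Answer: 76021/28628 ≈ 2.6555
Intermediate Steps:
1967/((-1330 - 444) + 90) - 65/T(2, 10) = 1967/((-1330 - 444) + 90) - 65/(-15 - 1*2) = 1967/(-1774 + 90) - 65/(-15 - 2) = 1967/(-1684) - 65/(-17) = 1967*(-1/1684) - 65*(-1/17) = -1967/1684 + 65/17 = 76021/28628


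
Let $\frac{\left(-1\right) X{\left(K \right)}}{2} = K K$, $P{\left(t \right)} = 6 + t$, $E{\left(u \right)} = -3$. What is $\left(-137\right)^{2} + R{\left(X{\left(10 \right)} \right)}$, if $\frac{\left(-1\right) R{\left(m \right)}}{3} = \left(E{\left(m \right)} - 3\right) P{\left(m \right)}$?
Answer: $15277$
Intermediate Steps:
$X{\left(K \right)} = - 2 K^{2}$ ($X{\left(K \right)} = - 2 K K = - 2 K^{2}$)
$R{\left(m \right)} = 108 + 18 m$ ($R{\left(m \right)} = - 3 \left(-3 - 3\right) \left(6 + m\right) = - 3 \left(- 6 \left(6 + m\right)\right) = - 3 \left(-36 - 6 m\right) = 108 + 18 m$)
$\left(-137\right)^{2} + R{\left(X{\left(10 \right)} \right)} = \left(-137\right)^{2} + \left(108 + 18 \left(- 2 \cdot 10^{2}\right)\right) = 18769 + \left(108 + 18 \left(\left(-2\right) 100\right)\right) = 18769 + \left(108 + 18 \left(-200\right)\right) = 18769 + \left(108 - 3600\right) = 18769 - 3492 = 15277$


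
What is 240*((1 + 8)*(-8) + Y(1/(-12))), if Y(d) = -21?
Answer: -22320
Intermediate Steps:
240*((1 + 8)*(-8) + Y(1/(-12))) = 240*((1 + 8)*(-8) - 21) = 240*(9*(-8) - 21) = 240*(-72 - 21) = 240*(-93) = -22320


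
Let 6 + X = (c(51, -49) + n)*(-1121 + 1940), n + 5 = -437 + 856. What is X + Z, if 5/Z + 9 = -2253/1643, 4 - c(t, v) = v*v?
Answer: -5534876507/3408 ≈ -1.6241e+6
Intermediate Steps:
n = 414 (n = -5 + (-437 + 856) = -5 + 419 = 414)
c(t, v) = 4 - v² (c(t, v) = 4 - v*v = 4 - v²)
X = -1624083 (X = -6 + ((4 - 1*(-49)²) + 414)*(-1121 + 1940) = -6 + ((4 - 1*2401) + 414)*819 = -6 + ((4 - 2401) + 414)*819 = -6 + (-2397 + 414)*819 = -6 - 1983*819 = -6 - 1624077 = -1624083)
Z = -1643/3408 (Z = 5/(-9 - 2253/1643) = 5/(-17040/1643) = 5*(-1643/17040) = -1643/3408 ≈ -0.48210)
X + Z = -1624083 - 1643/3408 = -5534876507/3408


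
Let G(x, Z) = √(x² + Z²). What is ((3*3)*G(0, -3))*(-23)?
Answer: -621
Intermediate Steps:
G(x, Z) = √(Z² + x²)
((3*3)*G(0, -3))*(-23) = ((3*3)*√((-3)² + 0²))*(-23) = (9*√(9 + 0))*(-23) = (9*√9)*(-23) = (9*3)*(-23) = 27*(-23) = -621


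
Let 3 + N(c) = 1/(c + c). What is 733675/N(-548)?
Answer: -804107800/3289 ≈ -2.4448e+5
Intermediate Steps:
N(c) = -3 + 1/(2*c) (N(c) = -3 + 1/(c + c) = -3 + 1/(2*c))
733675/N(-548) = 733675/(-3 + (1/2)/(-548)) = 733675/(-3 + (1/2)*(-1/548)) = 733675/(-3 - 1/1096) = 733675/(-3289/1096) = 733675*(-1096/3289) = -804107800/3289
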